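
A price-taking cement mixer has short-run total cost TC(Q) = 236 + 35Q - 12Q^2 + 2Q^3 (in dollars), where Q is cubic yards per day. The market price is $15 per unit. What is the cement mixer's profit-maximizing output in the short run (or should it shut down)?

Strip out fixed cost: VC = 35Q - 12Q^2 + 2Q^3. Then AVC = 35 - 12Q + 2Q^2 and MC = 35 - 24Q + 6Q^2.
AVC is minimized where dAVC/dQ = -12 + 4Q = 0, at Q = 3; min AVC = 35 - 12·3 + 2·3^2 = $17.
P = $15 lies below min AVC = $17; no output level covers variable cost.
Shutting down limits the loss to fixed cost, $236.

Shut down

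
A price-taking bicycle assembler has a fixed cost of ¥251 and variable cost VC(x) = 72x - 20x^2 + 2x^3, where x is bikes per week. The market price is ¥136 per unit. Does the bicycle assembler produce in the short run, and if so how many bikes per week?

Produce at x = 8

Strip out fixed cost: VC = 72x - 20x^2 + 2x^3. Then AVC = 72 - 20x + 2x^2 and MC = 72 - 40x + 6x^2.
The AVC parabola has its vertex at x = 20/4 = 5, where AVC = 72 - 20·5 + 2·5^2 = ¥22.
Because ¥136 ≥ ¥22, revenue can cover variable cost; the firm operates.
Set P = MC: 136 = 72 - 40x + 6x^2 → -64 - 40x + 6x^2 = 0. The roots are x = -4/3 and x = 8; the profit-maximizing output is on the rising part of MC, so x* = 8.
Check: AVC at x = 8 is ¥40 ≤ P, so revenue covers variable cost.
Profit = P·x − TC = 136·8 − 571 = ¥517.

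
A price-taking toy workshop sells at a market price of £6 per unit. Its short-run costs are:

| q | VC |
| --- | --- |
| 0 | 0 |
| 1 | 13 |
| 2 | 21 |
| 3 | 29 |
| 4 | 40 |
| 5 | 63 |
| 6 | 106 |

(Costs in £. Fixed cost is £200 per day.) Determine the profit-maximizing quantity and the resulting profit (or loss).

q = 0 (shut down); profit = -£200

Compute π = P·q − TC at each output: q=0: -200; q=1: -207; q=2: -209; q=3: -211; q=4: -216; q=5: -233; q=6: -270.
Profit is highest at q = 0. Equivalently, the lowest AVC in the table is 29/3 ≈ £9.67 at q = 3, and P = £6 falls below it — price never covers variable cost, so the firm shuts down and loses only its fixed cost.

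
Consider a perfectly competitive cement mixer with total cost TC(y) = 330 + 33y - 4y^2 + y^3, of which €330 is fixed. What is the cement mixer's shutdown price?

€29 per unit

The firm shuts down when price falls below the minimum of average variable cost. AVC = VC/y = 33 - 4y + y^2.
At the minimum of AVC, MC = AVC. MC = 33 - 8y + 3y^2; setting MC = AVC gives 2y^2 - 4y = 0, so y = 2. min AVC = 29.
The firm shuts down for any P below €29.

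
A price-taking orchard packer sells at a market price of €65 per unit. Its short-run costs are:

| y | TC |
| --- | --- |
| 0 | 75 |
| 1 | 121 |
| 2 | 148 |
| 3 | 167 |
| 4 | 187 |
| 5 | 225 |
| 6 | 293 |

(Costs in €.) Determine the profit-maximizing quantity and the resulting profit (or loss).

y = 5; profit = €100

Compute π = P·y − TC at each output: y=0: -75; y=1: -56; y=2: -18; y=3: 28; y=4: 73; y=5: 100; y=6: 97.
Profit is maximized at y = 5. AVC there is 150/5 = €30 ≤ P, so producing beats shutting down (which would give -€75).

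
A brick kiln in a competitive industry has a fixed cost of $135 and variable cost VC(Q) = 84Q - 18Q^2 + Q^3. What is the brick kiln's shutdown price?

Short-run supply begins at min AVC. From VC = 84Q - 18Q^2 + Q^3, AVC = 84 - 18Q + Q^2.
dAVC/dQ = -18 + 2Q = 0 gives Q = 9. min AVC = 84 - 18·9 + 9^2 = 3.
So the shutdown price is $3.

$3 per unit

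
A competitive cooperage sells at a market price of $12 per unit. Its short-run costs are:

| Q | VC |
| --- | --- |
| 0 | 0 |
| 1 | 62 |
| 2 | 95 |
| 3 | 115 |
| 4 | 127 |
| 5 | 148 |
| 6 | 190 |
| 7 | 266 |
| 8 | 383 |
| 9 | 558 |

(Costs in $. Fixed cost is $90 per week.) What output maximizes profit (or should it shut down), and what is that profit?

Q = 0 (shut down); profit = -$90

Compute π = P·Q − TC at each output: Q=0: -90; Q=1: -140; Q=2: -161; Q=3: -169; Q=4: -169; Q=5: -178; Q=6: -208; Q=7: -272; Q=8: -377; Q=9: -540.
Profit is highest at Q = 0. Equivalently, the lowest AVC in the table is 148/5 ≈ $29.60 at Q = 5, and P = $12 falls below it — price never covers variable cost, so the firm shuts down and loses only its fixed cost.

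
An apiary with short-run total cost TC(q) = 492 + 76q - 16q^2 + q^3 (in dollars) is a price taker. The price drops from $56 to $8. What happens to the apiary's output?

AVC = 76 - 16q + q^2, minimized at q = 8 where min AVC = $12. MC = 76 - 32q + 3q^2.
With P = $56 above the shutdown price, P = MC gives q = 10.
At P = $8 < min AVC = $12, price no longer covers variable cost at any output, so the firm shuts down: q = 0.

Output falls from 10 to 0 (the firm shuts down)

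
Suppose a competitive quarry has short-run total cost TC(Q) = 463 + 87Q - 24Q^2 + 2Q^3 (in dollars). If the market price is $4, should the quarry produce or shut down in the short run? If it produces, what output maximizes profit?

Strip out fixed cost: VC = 87Q - 24Q^2 + 2Q^3. Then AVC = 87 - 24Q + 2Q^2 and MC = 87 - 48Q + 6Q^2.
The AVC parabola has its vertex at Q = 24/4 = 6, where AVC = 87 - 24·6 + 2·6^2 = $15.
Since P = $4 < min AVC = $15, price fails to cover variable cost at any output.
The firm minimizes its loss by shutting down and losing only its fixed cost of $463.

Shut down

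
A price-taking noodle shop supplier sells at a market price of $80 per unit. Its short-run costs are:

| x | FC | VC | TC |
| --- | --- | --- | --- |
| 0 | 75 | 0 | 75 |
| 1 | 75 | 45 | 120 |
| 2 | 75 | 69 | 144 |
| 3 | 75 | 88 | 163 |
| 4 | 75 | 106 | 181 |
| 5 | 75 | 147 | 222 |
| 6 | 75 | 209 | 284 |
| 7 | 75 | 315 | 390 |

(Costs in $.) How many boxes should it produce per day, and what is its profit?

x = 6; profit = $196

Profit at each row (π = 80x − TC): x=0: -75; x=1: -40; x=2: 16; x=3: 77; x=4: 139; x=5: 178; x=6: 196; x=7: 170.
Profit is maximized at x = 6. AVC there is 209/6 = $34.83 ≤ P, so producing beats shutting down (which would give -$75).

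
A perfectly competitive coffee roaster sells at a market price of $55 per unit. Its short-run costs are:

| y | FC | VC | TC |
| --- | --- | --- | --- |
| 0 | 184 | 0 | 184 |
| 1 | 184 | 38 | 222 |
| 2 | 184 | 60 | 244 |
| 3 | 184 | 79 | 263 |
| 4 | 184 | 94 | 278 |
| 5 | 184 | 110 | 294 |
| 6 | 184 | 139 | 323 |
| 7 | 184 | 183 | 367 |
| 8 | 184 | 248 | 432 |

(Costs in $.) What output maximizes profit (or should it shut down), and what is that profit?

Compute π = P·y − TC at each output: y=0: -184; y=1: -167; y=2: -134; y=3: -98; y=4: -58; y=5: -19; y=6: 7; y=7: 18; y=8: 8.
Profit is maximized at y = 7. AVC there is 183/7 = $26.14 ≤ P, so producing beats shutting down (which would give -$184).

y = 7; profit = $18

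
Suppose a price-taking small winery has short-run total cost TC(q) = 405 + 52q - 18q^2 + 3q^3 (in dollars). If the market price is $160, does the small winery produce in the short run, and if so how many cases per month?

Variable cost is VC = 52q - 18q^2 + 3q^3, so AVC = VC/q = 52 - 18q + 3q^2 and MC = dTC/dq = 52 - 36q + 9q^2.
AVC is minimized where dAVC/dq = -18 + 6q = 0, at q = 3; min AVC = 52 - 18·3 + 3·3^2 = $25.
Since P = $160 ≥ min AVC = $25, price covers variable cost and the firm should produce.
P = MC gives -108 - 36q + 9q^2 = 0, with roots -2 and 6. Take the larger (rising MC): q* = 6.
Check: AVC at q = 6 is $52 ≤ P, so revenue covers variable cost.
Profit = P·q − TC = 160·6 − 717 = $243.

Produce at q = 6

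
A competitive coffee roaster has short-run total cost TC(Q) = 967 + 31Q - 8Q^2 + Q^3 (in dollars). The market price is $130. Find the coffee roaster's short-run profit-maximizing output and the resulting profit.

Profit = -$157 at Q = 9

AVC = 31 - 8Q + Q^2; min AVC = $15 at Q = 4. Since P = $130 ≥ min AVC, the firm produces.
MC = 31 - 16Q + 3Q^2. Setting P = MC and taking the root on the rising branch gives Q* = 9.
TR = 130·9 = 1170. TC = 967 + 360 = 1327. Profit = 1170 − 1327 = -$157.
That loss of $157 beats the $967 the firm would lose by shutting down; producing recovers $810 of fixed cost.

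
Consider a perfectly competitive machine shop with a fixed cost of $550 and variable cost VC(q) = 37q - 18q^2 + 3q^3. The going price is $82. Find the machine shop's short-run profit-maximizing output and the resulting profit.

AVC = 37 - 18q + 3q^2; min AVC = $10 at q = 3. Since P = $82 ≥ min AVC, the firm produces.
With MC = 37 - 36q + 9q^2, P = MC on the upward-sloping part at q* = 5.
TR = 82·5 = 410. TC = 550 + 110 = 660. Profit = 410 − 660 = -$250.
Shutting down would mean losing the fixed cost of $550, so operating at a loss of $250 is better by $300.

Profit = -$250 at q = 5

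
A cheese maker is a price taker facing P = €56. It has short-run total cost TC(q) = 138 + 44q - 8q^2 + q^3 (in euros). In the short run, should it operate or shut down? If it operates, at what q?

From TC, MC = TC'(q) = 44 - 16q + 3q^2 and AVC = VC/q = 44 - 8q + q^2.
AVC is minimized where dAVC/dq = -8 + 2q = 0, at q = 4; min AVC = 44 - 8·4 + 4^2 = €28.
Because €56 ≥ €28, revenue can cover variable cost; the firm operates.
Set P = MC: 56 = 44 - 16q + 3q^2 → -12 - 16q + 3q^2 = 0. The roots are q = -2/3 and q = 6; the profit-maximizing output is on the rising part of MC, so q* = 6.
Check: AVC at q = 6 is €32 ≤ P, so revenue covers variable cost.
Profit = P·q − TC = 56·6 − 330 = €6.

Produce at q = 6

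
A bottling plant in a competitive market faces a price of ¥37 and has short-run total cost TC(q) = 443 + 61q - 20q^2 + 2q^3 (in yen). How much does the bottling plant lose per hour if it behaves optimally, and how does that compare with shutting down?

Profit = -¥299 at q = 6

AVC = 61 - 20q + 2q^2; min AVC = ¥11 at q = 5. Since P = ¥37 ≥ min AVC, the firm produces.
With MC = 61 - 40q + 6q^2, P = MC on the upward-sloping part at q* = 6.
TR = 37·6 = 222. TC = 443 + 78 = 521. Profit = 222 − 521 = -¥299.
That loss of ¥299 beats the ¥443 the firm would lose by shutting down; producing recovers ¥144 of fixed cost.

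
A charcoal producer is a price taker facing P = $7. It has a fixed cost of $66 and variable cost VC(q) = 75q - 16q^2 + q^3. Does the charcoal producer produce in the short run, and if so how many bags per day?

From TC, MC = TC'(q) = 75 - 32q + 3q^2 and AVC = VC/q = 75 - 16q + q^2.
The AVC parabola has its vertex at q = 16/2 = 8, where AVC = 75 - 16·8 + 8^2 = $11.
With P < min AVC ($7 < $11), every unit sold adds to the loss.
The firm minimizes its loss by shutting down and losing only its fixed cost of $66.

Shut down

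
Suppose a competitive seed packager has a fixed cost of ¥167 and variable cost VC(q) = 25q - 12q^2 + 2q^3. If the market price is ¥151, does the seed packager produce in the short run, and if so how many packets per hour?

From TC, MC = TC'(q) = 25 - 24q + 6q^2 and AVC = VC/q = 25 - 12q + 2q^2.
AVC hits its minimum where MC = AVC, at q = 3, giving min AVC = 25 - 12·3 + 2·3^2 = ¥7.
Because ¥151 ≥ ¥7, revenue can cover variable cost; the firm operates.
P = MC gives -126 - 24q + 6q^2 = 0, with roots -3 and 7. Take the larger (rising MC): q* = 7.
Check: AVC at q = 7 is ¥39 ≤ P, so revenue covers variable cost.
Profit = P·q − TC = 151·7 − 440 = ¥617.

Produce at q = 7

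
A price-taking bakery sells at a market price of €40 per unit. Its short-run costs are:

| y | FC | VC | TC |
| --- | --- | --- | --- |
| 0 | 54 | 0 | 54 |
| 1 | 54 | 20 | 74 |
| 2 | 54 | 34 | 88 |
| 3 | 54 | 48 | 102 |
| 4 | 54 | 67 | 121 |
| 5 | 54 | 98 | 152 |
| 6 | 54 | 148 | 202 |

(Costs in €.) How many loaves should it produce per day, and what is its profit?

y = 5; profit = €48

Tabulate TR − TC: y=0: -54; y=1: -34; y=2: -8; y=3: 18; y=4: 39; y=5: 48; y=6: 38.
Profit is maximized at y = 5. AVC there is 98/5 = €19.60 ≤ P, so producing beats shutting down (which would give -€54).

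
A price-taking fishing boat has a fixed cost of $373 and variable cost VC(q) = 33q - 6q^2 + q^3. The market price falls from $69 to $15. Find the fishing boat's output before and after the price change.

AVC = 33 - 6q + q^2, minimized at q = 3 where min AVC = $24. MC = 33 - 12q + 3q^2.
With P = $69 above the shutdown price, P = MC gives q = 6.
At P = $15 < min AVC = $24, price no longer covers variable cost at any output, so the firm shuts down: q = 0.

Output falls from 6 to 0 (the firm shuts down)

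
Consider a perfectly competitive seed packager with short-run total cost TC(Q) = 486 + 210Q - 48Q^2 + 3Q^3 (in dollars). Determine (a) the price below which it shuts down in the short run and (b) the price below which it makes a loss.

Shutdown price = $18; break-even price = $75

AVC = 210 - 48Q + 3Q^2; minimized at Q = 8, giving min AVC = $18. That is the shutdown price.
ATC = 486/Q + 210 - 48Q + 3Q^2. Setting dATC/dQ = −486/Q^2 − 48 + 6Q = 0 gives Q = 9 (since 6·9^3 − 48·9^2 = 486).
min ATC = 486/9 + 210 − 48·9 + 3·9^2 = $75. That is the break-even price.
For $18 ≤ P < $75 the firm produces at a loss; below $18 it shuts down.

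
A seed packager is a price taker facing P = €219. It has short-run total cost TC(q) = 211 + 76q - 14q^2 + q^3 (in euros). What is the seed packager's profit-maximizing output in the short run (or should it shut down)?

Produce at q = 13

From TC, MC = TC'(q) = 76 - 28q + 3q^2 and AVC = VC/q = 76 - 14q + q^2.
AVC hits its minimum where MC = AVC, at q = 7, giving min AVC = 76 - 14·7 + 7^2 = €27.
P = €219 exceeds min AVC = €27, so the firm stays open.
Solving P = MC: -143 - 28q + 3q^2 = 0 ⇒ q = -11/3 or 13. On the upward-sloping branch, q* = 13.
Check: AVC at q = 13 is €63 ≤ P, so revenue covers variable cost.
Profit = P·q − TC = 219·13 − 1030 = €1817.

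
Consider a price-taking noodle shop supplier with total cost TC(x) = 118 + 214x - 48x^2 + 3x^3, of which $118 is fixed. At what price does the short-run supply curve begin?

$22 per unit

Short-run supply begins at min AVC. From VC = 214x - 48x^2 + 3x^3, AVC = 214 - 48x + 3x^2.
dAVC/dx = -48 + 6x = 0 gives x = 8. min AVC = 214 - 48·8 + 3·8^2 = 22.
For P < $22 the firm produces nothing.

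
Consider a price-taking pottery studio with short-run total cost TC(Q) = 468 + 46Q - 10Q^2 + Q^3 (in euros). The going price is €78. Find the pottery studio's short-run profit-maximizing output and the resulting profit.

Profit = -€84 at Q = 8

AVC = 46 - 10Q + Q^2 has its minimum €21 at Q = 5; price €78 clears that bar, so the firm operates.
With MC = 46 - 20Q + 3Q^2, P = MC on the upward-sloping part at Q* = 8.
TR = 78·8 = 624. TC = 468 + 240 = 708. Profit = 624 − 708 = -€84.
Shutting down would mean losing the fixed cost of €468, so operating at a loss of €84 is better by €384.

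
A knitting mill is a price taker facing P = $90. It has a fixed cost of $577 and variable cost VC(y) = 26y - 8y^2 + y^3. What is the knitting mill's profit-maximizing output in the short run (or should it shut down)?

From TC, MC = TC'(y) = 26 - 16y + 3y^2 and AVC = VC/y = 26 - 8y + y^2.
AVC hits its minimum where MC = AVC, at y = 4, giving min AVC = 26 - 8·4 + 4^2 = $10.
Because $90 ≥ $10, revenue can cover variable cost; the firm operates.
Solving P = MC: -64 - 16y + 3y^2 = 0 ⇒ y = -8/3 or 8. On the upward-sloping branch, y* = 8.
Check: AVC at y = 8 is $26 ≤ P, so revenue covers variable cost.
Profit = P·y − TC = 90·8 − 785 = -$65, a loss, but smaller than the $577 fixed cost the firm would lose by shutting down.

Produce at y = 8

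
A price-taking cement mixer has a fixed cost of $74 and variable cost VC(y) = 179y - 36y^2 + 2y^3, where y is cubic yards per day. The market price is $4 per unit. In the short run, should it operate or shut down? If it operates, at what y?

Shut down

Variable cost is VC = 179y - 36y^2 + 2y^3, so AVC = VC/y = 179 - 36y + 2y^2 and MC = dTC/dy = 179 - 72y + 6y^2.
The AVC parabola has its vertex at y = 36/4 = 9, where AVC = 179 - 36·9 + 2·9^2 = $17.
Since P = $4 < min AVC = $17, price fails to cover variable cost at any output.
Shutting down limits the loss to fixed cost, $74.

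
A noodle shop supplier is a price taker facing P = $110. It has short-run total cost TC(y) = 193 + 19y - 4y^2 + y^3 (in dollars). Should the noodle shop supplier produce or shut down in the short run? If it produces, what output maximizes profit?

From TC, MC = TC'(y) = 19 - 8y + 3y^2 and AVC = VC/y = 19 - 4y + y^2.
AVC is minimized where dAVC/dy = -4 + 2y = 0, at y = 2; min AVC = 19 - 4·2 + 2^2 = $15.
Because $110 ≥ $15, revenue can cover variable cost; the firm operates.
P = MC gives -91 - 8y + 3y^2 = 0, with roots -13/3 and 7. Take the larger (rising MC): y* = 7.
Check: AVC at y = 7 is $40 ≤ P, so revenue covers variable cost.
Profit = P·y − TC = 110·7 − 473 = $297.

Produce at y = 7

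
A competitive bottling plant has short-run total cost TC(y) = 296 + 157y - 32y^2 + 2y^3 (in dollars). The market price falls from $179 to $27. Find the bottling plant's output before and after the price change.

MC = 157 - 64y + 6y^2; the shutdown threshold is min AVC = $29 (at y = 8).
At P = $179 ≥ min AVC, set P = MC on the rising branch: y = 11.
At P = $27 < min AVC = $29, price no longer covers variable cost at any output, so the firm shuts down: y = 0.

Output falls from 11 to 0 (the firm shuts down)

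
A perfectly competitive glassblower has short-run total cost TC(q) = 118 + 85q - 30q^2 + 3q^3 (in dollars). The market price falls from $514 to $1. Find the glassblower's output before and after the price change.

AVC = 85 - 30q + 3q^2, minimized at q = 5 where min AVC = $10. MC = 85 - 60q + 9q^2.
At P = $514 ≥ min AVC, set P = MC on the rising branch: q = 11.
At P = $1 < min AVC = $10, price no longer covers variable cost at any output, so the firm shuts down: q = 0.

Output falls from 11 to 0 (the firm shuts down)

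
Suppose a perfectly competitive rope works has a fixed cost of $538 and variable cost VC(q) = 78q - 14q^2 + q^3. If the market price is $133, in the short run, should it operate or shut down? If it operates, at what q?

Produce at q = 11

From TC, MC = TC'(q) = 78 - 28q + 3q^2 and AVC = VC/q = 78 - 14q + q^2.
AVC hits its minimum where MC = AVC, at q = 7, giving min AVC = 78 - 14·7 + 7^2 = $29.
Since P = $133 ≥ min AVC = $29, price covers variable cost and the firm should produce.
P = MC gives -55 - 28q + 3q^2 = 0, with roots -5/3 and 11. Take the larger (rising MC): q* = 11.
Check: AVC at q = 11 is $45 ≤ P, so revenue covers variable cost.
Profit = P·q − TC = 133·11 − 1033 = $430.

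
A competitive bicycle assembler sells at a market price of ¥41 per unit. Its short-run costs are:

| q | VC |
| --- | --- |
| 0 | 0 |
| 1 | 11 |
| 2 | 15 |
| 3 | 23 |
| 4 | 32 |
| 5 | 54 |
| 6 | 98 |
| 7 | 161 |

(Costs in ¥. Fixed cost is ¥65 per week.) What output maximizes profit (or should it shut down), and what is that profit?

Compute π = P·q − TC at each output: q=0: -65; q=1: -35; q=2: 2; q=3: 35; q=4: 67; q=5: 86; q=6: 83; q=7: 61.
Profit is maximized at q = 5. AVC there is 54/5 = ¥10.80 ≤ P, so producing beats shutting down (which would give -¥65).

q = 5; profit = ¥86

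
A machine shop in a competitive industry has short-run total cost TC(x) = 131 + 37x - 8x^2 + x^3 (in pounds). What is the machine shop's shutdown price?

£21 per unit

The firm shuts down when price falls below the minimum of average variable cost. AVC = VC/x = 37 - 8x + x^2.
At the minimum of AVC, MC = AVC. MC = 37 - 16x + 3x^2; setting MC = AVC gives 2x^2 - 8x = 0, so x = 4. min AVC = 21.
So the shutdown price is £21.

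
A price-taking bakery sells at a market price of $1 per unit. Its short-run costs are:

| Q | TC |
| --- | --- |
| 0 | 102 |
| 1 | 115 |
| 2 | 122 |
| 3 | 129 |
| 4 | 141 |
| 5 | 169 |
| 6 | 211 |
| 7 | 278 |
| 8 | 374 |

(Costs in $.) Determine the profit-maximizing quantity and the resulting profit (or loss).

Compute π = P·Q − TC at each output: Q=0: -102; Q=1: -114; Q=2: -120; Q=3: -126; Q=4: -137; Q=5: -164; Q=6: -205; Q=7: -271; Q=8: -366.
Profit is highest at Q = 0. Equivalently, the lowest AVC in the table is 27/3 ≈ $9 at Q = 3, and P = $1 falls below it — price never covers variable cost, so the firm shuts down and loses only its fixed cost.

Q = 0 (shut down); profit = -$102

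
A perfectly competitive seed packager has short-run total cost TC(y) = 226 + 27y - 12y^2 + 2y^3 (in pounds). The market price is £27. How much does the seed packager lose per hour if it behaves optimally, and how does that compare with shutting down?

AVC = 27 - 12y + 2y^2; min AVC = £9 at y = 3. Since P = £27 ≥ min AVC, the firm produces.
With MC = 27 - 24y + 6y^2, P = MC on the upward-sloping part at y* = 4.
TR = 27·4 = 108. TC = 226 + 44 = 270. Profit = 108 − 270 = -£162.
Shutting down would mean losing the fixed cost of £226, so operating at a loss of £162 is better by £64.

Profit = -£162 at y = 4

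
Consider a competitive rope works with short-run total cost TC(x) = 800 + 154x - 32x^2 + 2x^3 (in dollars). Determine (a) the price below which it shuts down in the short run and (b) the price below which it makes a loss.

Shutdown price = $26; break-even price = $114

Shutdown price = min AVC. AVC = 154 - 32x + 2x^2, with vertex at x = 8 and minimum $26.
ATC = 800/x + 154 - 32x + 2x^2. Setting dATC/dx = −800/x^2 − 32 + 4x = 0 gives x = 10 (since 4·10^3 − 32·10^2 = 800).
min ATC = 800/10 + 154 − 32·10 + 2·10^2 = $114. That is the break-even price.
Between these two prices the firm operates at a loss; above $114 it earns a profit.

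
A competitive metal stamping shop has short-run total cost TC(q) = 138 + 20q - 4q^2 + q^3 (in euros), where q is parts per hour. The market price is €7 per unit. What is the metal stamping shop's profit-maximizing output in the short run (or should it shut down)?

From TC, MC = TC'(q) = 20 - 8q + 3q^2 and AVC = VC/q = 20 - 4q + q^2.
The AVC parabola has its vertex at q = 4/2 = 2, where AVC = 20 - 4·2 + 2^2 = €16.
With P < min AVC (€7 < €16), every unit sold adds to the loss.
The firm minimizes its loss by shutting down and losing only its fixed cost of €138.

Shut down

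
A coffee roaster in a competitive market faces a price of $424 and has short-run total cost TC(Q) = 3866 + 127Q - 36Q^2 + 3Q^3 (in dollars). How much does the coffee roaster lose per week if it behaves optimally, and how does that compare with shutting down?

Profit = -$236 at Q = 11

AVC = 127 - 36Q + 3Q^2 has its minimum $19 at Q = 6; price $424 clears that bar, so the firm operates.
With MC = 127 - 72Q + 9Q^2, P = MC on the upward-sloping part at Q* = 11.
TR = 424·11 = 4664. TC = 3866 + 1034 = 4900. Profit = 4664 − 4900 = -$236.
By producing, the firm covers all variable cost plus $3630 of fixed cost; shutting down would lose the full $3866.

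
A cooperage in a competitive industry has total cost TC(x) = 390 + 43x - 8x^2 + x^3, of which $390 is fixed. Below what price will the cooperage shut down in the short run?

Short-run supply begins at min AVC. From VC = 43x - 8x^2 + x^3, AVC = 43 - 8x + x^2.
At the minimum of AVC, MC = AVC. MC = 43 - 16x + 3x^2; setting MC = AVC gives 2x^2 - 8x = 0, so x = 4. min AVC = 27.
So the shutdown price is $27.

$27 per unit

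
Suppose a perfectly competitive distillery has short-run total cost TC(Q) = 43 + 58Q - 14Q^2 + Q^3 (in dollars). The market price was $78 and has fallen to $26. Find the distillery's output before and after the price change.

Output falls from 10 to 8

AVC = 58 - 14Q + Q^2, minimized at Q = 7 where min AVC = $9. MC = 58 - 28Q + 3Q^2.
At P = $78 ≥ min AVC, set P = MC on the rising branch: Q = 10.
At P = $26 ≥ min AVC, set P = MC: Q = 8. The firm stays open but cuts output.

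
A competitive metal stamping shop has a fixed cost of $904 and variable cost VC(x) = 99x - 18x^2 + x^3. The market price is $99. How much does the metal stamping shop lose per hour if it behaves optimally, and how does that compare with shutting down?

Profit = -$40 at x = 12

AVC = 99 - 18x + x^2; min AVC = $18 at x = 9. Since P = $99 ≥ min AVC, the firm produces.
MC = 99 - 36x + 3x^2. Setting P = MC and taking the root on the rising branch gives x* = 12.
TR = 99·12 = 1188. TC = 904 + 324 = 1228. Profit = 1188 − 1228 = -$40.
Shutting down would mean losing the fixed cost of $904, so operating at a loss of $40 is better by $864.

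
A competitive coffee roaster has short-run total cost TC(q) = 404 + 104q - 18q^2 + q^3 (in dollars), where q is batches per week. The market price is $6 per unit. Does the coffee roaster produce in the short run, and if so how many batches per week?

From TC, MC = TC'(q) = 104 - 36q + 3q^2 and AVC = VC/q = 104 - 18q + q^2.
AVC hits its minimum where MC = AVC, at q = 9, giving min AVC = 104 - 18·9 + 9^2 = $23.
Since P = $6 < min AVC = $23, price fails to cover variable cost at any output.
Shutting down limits the loss to fixed cost, $404.

Shut down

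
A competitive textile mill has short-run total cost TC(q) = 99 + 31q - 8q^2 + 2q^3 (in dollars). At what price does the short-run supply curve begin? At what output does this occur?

$23 per unit, at q = 2

The firm shuts down when price falls below the minimum of average variable cost. AVC = VC/q = 31 - 8q + 2q^2.
At the minimum of AVC, MC = AVC. MC = 31 - 16q + 6q^2; setting MC = AVC gives 4q^2 - 8q = 0, so q = 2. min AVC = 23.
For P < $23 the firm produces nothing.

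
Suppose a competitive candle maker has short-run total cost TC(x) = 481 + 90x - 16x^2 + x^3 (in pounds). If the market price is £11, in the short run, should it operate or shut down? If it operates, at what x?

Shut down

From TC, MC = TC'(x) = 90 - 32x + 3x^2 and AVC = VC/x = 90 - 16x + x^2.
The AVC parabola has its vertex at x = 16/2 = 8, where AVC = 90 - 16·8 + 8^2 = £26.
P = £11 lies below min AVC = £26; no output level covers variable cost.
The firm minimizes its loss by shutting down and losing only its fixed cost of £481.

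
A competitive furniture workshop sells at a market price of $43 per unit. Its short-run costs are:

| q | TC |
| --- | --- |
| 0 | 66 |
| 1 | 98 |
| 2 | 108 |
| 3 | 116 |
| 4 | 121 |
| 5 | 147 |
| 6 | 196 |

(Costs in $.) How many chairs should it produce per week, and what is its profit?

q = 5; profit = $68

Compute π = P·q − TC at each output: q=0: -66; q=1: -55; q=2: -22; q=3: 13; q=4: 51; q=5: 68; q=6: 62.
Profit is maximized at q = 5. AVC there is 81/5 = $16.20 ≤ P, so producing beats shutting down (which would give -$66).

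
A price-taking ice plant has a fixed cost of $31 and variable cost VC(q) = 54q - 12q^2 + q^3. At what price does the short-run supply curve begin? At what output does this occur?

$18 per unit, at q = 6

Short-run supply begins at min AVC. From VC = 54q - 12q^2 + q^3, AVC = 54 - 12q + q^2.
dAVC/dq = -12 + 2q = 0 gives q = 6. min AVC = 54 - 12·6 + 6^2 = 18.
For P < $18 the firm produces nothing.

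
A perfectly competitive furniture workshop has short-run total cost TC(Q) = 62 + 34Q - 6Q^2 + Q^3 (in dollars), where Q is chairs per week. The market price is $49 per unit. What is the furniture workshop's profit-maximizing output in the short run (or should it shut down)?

From TC, MC = TC'(Q) = 34 - 12Q + 3Q^2 and AVC = VC/Q = 34 - 6Q + Q^2.
AVC hits its minimum where MC = AVC, at Q = 3, giving min AVC = 34 - 6·3 + 3^2 = $25.
P = $49 exceeds min AVC = $25, so the firm stays open.
Solving P = MC: -15 - 12Q + 3Q^2 = 0 ⇒ Q = -1 or 5. On the upward-sloping branch, Q* = 5.
Check: AVC at Q = 5 is $29 ≤ P, so revenue covers variable cost.
Profit = P·Q − TC = 49·5 − 207 = $38.

Produce at Q = 5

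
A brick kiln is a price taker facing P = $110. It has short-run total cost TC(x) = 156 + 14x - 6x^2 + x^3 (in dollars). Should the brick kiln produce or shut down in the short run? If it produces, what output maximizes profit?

Variable cost is VC = 14x - 6x^2 + x^3, so AVC = VC/x = 14 - 6x + x^2 and MC = dTC/dx = 14 - 12x + 3x^2.
The AVC parabola has its vertex at x = 6/2 = 3, where AVC = 14 - 6·3 + 3^2 = $5.
Because $110 ≥ $5, revenue can cover variable cost; the firm operates.
P = MC gives -96 - 12x + 3x^2 = 0, with roots -4 and 8. Take the larger (rising MC): x* = 8.
Check: AVC at x = 8 is $30 ≤ P, so revenue covers variable cost.
Profit = P·x − TC = 110·8 − 396 = $484.

Produce at x = 8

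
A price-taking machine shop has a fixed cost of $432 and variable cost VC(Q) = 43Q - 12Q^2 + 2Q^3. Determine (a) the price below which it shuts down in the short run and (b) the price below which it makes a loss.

Shutdown price = $25; break-even price = $115

AVC = 43 - 12Q + 2Q^2; minimized at Q = 3, giving min AVC = $25. That is the shutdown price.
ATC = 432/Q + 43 - 12Q + 2Q^2. Setting dATC/dQ = −432/Q^2 − 12 + 4Q = 0 gives Q = 6 (since 4·6^3 − 12·6^2 = 432).
min ATC = 432/6 + 43 − 12·6 + 2·6^2 = $115. That is the break-even price.
Between these two prices the firm operates at a loss; above $115 it earns a profit.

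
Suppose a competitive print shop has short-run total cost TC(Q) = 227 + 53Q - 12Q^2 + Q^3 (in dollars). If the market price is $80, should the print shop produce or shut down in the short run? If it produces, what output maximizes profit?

Produce at Q = 9

Strip out fixed cost: VC = 53Q - 12Q^2 + Q^3. Then AVC = 53 - 12Q + Q^2 and MC = 53 - 24Q + 3Q^2.
AVC hits its minimum where MC = AVC, at Q = 6, giving min AVC = 53 - 12·6 + 6^2 = $17.
Because $80 ≥ $17, revenue can cover variable cost; the firm operates.
P = MC gives -27 - 24Q + 3Q^2 = 0, with roots -1 and 9. Take the larger (rising MC): Q* = 9.
Check: AVC at Q = 9 is $26 ≤ P, so revenue covers variable cost.
Profit = P·Q − TC = 80·9 − 461 = $259.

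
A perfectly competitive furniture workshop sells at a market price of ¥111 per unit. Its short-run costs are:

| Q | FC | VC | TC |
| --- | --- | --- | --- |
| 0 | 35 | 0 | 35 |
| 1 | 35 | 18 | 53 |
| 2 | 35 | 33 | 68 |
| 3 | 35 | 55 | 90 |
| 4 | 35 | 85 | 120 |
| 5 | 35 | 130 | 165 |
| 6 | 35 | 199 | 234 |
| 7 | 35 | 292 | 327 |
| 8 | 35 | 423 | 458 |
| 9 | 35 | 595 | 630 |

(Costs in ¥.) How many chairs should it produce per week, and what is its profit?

Tabulate TR − TC: Q=0: -35; Q=1: 58; Q=2: 154; Q=3: 243; Q=4: 324; Q=5: 390; Q=6: 432; Q=7: 450; Q=8: 430; Q=9: 369.
Profit is maximized at Q = 7. AVC there is 292/7 = ¥41.71 ≤ P, so producing beats shutting down (which would give -¥35).

Q = 7; profit = ¥450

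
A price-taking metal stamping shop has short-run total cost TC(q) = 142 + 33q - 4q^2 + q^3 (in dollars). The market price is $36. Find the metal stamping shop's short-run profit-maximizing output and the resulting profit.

Profit = -$124 at q = 3

AVC = 33 - 4q + q^2 has its minimum $29 at q = 2; price $36 clears that bar, so the firm operates.
MC = 33 - 8q + 3q^2. Setting P = MC and taking the root on the rising branch gives q* = 3.
TR = 36·3 = 108. TC = 142 + 90 = 232. Profit = 108 − 232 = -$124.
Shutting down would mean losing the fixed cost of $142, so operating at a loss of $124 is better by $18.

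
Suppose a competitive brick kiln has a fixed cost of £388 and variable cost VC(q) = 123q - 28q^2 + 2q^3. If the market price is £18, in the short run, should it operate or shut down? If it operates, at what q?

Variable cost is VC = 123q - 28q^2 + 2q^3, so AVC = VC/q = 123 - 28q + 2q^2 and MC = dTC/dq = 123 - 56q + 6q^2.
AVC hits its minimum where MC = AVC, at q = 7, giving min AVC = 123 - 28·7 + 2·7^2 = £25.
P = £18 lies below min AVC = £25; no output level covers variable cost.
The firm minimizes its loss by shutting down and losing only its fixed cost of £388.

Shut down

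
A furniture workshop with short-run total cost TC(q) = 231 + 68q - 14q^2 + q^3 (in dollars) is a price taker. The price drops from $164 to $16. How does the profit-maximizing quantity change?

AVC = 68 - 14q + q^2, minimized at q = 7 where min AVC = $19. MC = 68 - 28q + 3q^2.
With P = $164 above the shutdown price, P = MC gives q = 12.
At P = $16 < min AVC = $19, price no longer covers variable cost at any output, so the firm shuts down: q = 0.

Output falls from 12 to 0 (the firm shuts down)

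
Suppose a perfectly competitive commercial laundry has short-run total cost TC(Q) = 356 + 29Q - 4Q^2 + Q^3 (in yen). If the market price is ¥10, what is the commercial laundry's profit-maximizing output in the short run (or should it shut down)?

From TC, MC = TC'(Q) = 29 - 8Q + 3Q^2 and AVC = VC/Q = 29 - 4Q + Q^2.
AVC is minimized where dAVC/dQ = -4 + 2Q = 0, at Q = 2; min AVC = 29 - 4·2 + 2^2 = ¥25.
With P < min AVC (¥10 < ¥25), every unit sold adds to the loss.
The firm minimizes its loss by shutting down and losing only its fixed cost of ¥356.

Shut down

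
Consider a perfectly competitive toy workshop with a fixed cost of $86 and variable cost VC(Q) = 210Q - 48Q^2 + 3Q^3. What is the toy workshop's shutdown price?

The shutdown price is the minimum of AVC. VC = 210Q - 48Q^2 + 3Q^3, so AVC = 210 - 48Q + 3Q^2.
At the minimum of AVC, MC = AVC. MC = 210 - 96Q + 9Q^2; setting MC = AVC gives 6Q^2 - 48Q = 0, so Q = 8. min AVC = 18.
The firm shuts down for any P below $18.

$18 per unit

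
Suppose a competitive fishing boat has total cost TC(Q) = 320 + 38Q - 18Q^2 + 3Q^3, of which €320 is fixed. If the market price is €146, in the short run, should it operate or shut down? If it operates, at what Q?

Strip out fixed cost: VC = 38Q - 18Q^2 + 3Q^3. Then AVC = 38 - 18Q + 3Q^2 and MC = 38 - 36Q + 9Q^2.
The AVC parabola has its vertex at Q = 18/6 = 3, where AVC = 38 - 18·3 + 3·3^2 = €11.
Because €146 ≥ €11, revenue can cover variable cost; the firm operates.
Solving P = MC: -108 - 36Q + 9Q^2 = 0 ⇒ Q = -2 or 6. On the upward-sloping branch, Q* = 6.
Check: AVC at Q = 6 is €38 ≤ P, so revenue covers variable cost.
Profit = P·Q − TC = 146·6 − 548 = €328.

Produce at Q = 6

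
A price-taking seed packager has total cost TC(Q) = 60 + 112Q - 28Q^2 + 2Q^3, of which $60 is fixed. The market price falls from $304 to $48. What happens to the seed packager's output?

MC = 112 - 56Q + 6Q^2; the shutdown threshold is min AVC = $14 (at Q = 7).
At P = $304 ≥ min AVC, set P = MC on the rising branch: Q = 12.
At P = $48 ≥ min AVC, set P = MC: Q = 8. The firm stays open but cuts output.

Output falls from 12 to 8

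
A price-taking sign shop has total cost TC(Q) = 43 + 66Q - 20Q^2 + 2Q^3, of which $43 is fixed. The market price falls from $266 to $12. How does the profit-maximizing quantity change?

Output falls from 10 to 0 (the firm shuts down)

MC = 66 - 40Q + 6Q^2; the shutdown threshold is min AVC = $16 (at Q = 5).
At P = $266 ≥ min AVC, set P = MC on the rising branch: Q = 10.
At P = $12 < min AVC = $16, price no longer covers variable cost at any output, so the firm shuts down: Q = 0.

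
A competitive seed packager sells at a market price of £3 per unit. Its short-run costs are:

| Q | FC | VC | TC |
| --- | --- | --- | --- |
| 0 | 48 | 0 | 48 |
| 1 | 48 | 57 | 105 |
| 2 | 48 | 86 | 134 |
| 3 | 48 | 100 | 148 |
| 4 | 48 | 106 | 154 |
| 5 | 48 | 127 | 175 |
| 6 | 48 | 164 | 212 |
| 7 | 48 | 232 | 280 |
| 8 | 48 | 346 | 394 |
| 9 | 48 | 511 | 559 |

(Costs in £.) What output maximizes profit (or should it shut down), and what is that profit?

Tabulate TR − TC: Q=0: -48; Q=1: -102; Q=2: -128; Q=3: -139; Q=4: -142; Q=5: -160; Q=6: -194; Q=7: -259; Q=8: -370; Q=9: -532.
Profit is highest at Q = 0. Equivalently, the lowest AVC in the table is 127/5 ≈ £25.40 at Q = 5, and P = £3 falls below it — price never covers variable cost, so the firm shuts down and loses only its fixed cost.

Q = 0 (shut down); profit = -£48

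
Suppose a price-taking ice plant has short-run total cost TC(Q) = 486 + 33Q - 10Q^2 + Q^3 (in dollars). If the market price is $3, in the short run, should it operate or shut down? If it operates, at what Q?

Shut down

Variable cost is VC = 33Q - 10Q^2 + Q^3, so AVC = VC/Q = 33 - 10Q + Q^2 and MC = dTC/dQ = 33 - 20Q + 3Q^2.
AVC hits its minimum where MC = AVC, at Q = 5, giving min AVC = 33 - 10·5 + 5^2 = $8.
With P < min AVC ($3 < $8), every unit sold adds to the loss.
The firm minimizes its loss by shutting down and losing only its fixed cost of $486.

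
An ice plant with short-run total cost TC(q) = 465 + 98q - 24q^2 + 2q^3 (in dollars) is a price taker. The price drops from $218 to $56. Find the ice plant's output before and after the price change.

MC = 98 - 48q + 6q^2; the shutdown threshold is min AVC = $26 (at q = 6).
At P = $218 ≥ min AVC, set P = MC on the rising branch: q = 10.
At P = $56 ≥ min AVC, set P = MC: q = 7. The firm stays open but cuts output.

Output falls from 10 to 7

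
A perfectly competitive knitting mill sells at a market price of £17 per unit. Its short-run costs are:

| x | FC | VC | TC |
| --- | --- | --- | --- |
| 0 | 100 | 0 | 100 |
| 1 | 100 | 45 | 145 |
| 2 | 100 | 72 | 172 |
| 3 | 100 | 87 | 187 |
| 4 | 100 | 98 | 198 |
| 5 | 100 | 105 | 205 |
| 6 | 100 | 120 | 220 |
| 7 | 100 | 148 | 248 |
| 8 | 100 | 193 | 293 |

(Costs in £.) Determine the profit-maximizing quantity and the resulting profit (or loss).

x = 0 (shut down); profit = -£100

Tabulate TR − TC: x=0: -100; x=1: -128; x=2: -138; x=3: -136; x=4: -130; x=5: -120; x=6: -118; x=7: -129; x=8: -157.
Profit is highest at x = 0. Equivalently, the lowest AVC in the table is 120/6 ≈ £20 at x = 6, and P = £17 falls below it — price never covers variable cost, so the firm shuts down and loses only its fixed cost.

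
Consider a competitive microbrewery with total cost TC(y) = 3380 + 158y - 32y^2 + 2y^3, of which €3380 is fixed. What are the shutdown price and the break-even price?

AVC = 158 - 32y + 2y^2; minimized at y = 8, giving min AVC = €30. That is the shutdown price.
ATC = 3380/y + 158 - 32y + 2y^2. Setting dATC/dy = −3380/y^2 − 32 + 4y = 0 gives y = 13 (since 4·13^3 − 32·13^2 = 3380).
min ATC = 3380/13 + 158 − 32·13 + 2·13^2 = €340. That is the break-even price.
Between these two prices the firm operates at a loss; above €340 it earns a profit.

Shutdown price = €30; break-even price = €340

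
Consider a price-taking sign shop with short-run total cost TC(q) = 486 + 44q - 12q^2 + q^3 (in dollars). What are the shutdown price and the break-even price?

Shutdown price = min AVC. AVC = 44 - 12q + q^2, with vertex at q = 6 and minimum $8.
ATC = 486/q + 44 - 12q + q^2. Setting dATC/dq = −486/q^2 − 12 + 2q = 0 gives q = 9 (since 2·9^3 − 12·9^2 = 486).
min ATC = 486/9 + 44 − 12·9 + 9^2 = $71. That is the break-even price.
Between these two prices the firm operates at a loss; above $71 it earns a profit.

Shutdown price = $8; break-even price = $71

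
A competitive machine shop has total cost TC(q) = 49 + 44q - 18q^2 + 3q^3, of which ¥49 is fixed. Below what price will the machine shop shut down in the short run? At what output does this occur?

The shutdown price is the minimum of AVC. VC = 44q - 18q^2 + 3q^3, so AVC = 44 - 18q + 3q^2.
At the minimum of AVC, MC = AVC. MC = 44 - 36q + 9q^2; setting MC = AVC gives 6q^2 - 18q = 0, so q = 3. min AVC = 17.
The firm shuts down for any P below ¥17.

¥17 per unit, at q = 3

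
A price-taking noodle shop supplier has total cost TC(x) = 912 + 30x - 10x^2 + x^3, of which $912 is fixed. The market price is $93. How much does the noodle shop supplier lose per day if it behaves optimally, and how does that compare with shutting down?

AVC = 30 - 10x + x^2; min AVC = $5 at x = 5. Since P = $93 ≥ min AVC, the firm produces.
With MC = 30 - 20x + 3x^2, P = MC on the upward-sloping part at x* = 9.
TR = 93·9 = 837. TC = 912 + 189 = 1101. Profit = 837 − 1101 = -$264.
That loss of $264 beats the $912 the firm would lose by shutting down; producing recovers $648 of fixed cost.

Profit = -$264 at x = 9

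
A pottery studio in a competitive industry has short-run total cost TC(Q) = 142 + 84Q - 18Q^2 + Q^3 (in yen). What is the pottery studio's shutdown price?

¥3 per unit

The shutdown price is the minimum of AVC. VC = 84Q - 18Q^2 + Q^3, so AVC = 84 - 18Q + Q^2.
dAVC/dQ = -18 + 2Q = 0 gives Q = 9. min AVC = 84 - 18·9 + 9^2 = 3.
The firm shuts down for any P below ¥3.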